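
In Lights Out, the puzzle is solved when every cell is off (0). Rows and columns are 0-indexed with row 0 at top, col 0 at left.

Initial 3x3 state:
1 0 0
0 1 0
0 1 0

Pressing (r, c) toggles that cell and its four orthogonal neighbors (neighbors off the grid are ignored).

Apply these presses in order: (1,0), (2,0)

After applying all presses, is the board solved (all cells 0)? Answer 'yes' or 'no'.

After press 1 at (1,0):
0 0 0
1 0 0
1 1 0

After press 2 at (2,0):
0 0 0
0 0 0
0 0 0

Lights still on: 0

Answer: yes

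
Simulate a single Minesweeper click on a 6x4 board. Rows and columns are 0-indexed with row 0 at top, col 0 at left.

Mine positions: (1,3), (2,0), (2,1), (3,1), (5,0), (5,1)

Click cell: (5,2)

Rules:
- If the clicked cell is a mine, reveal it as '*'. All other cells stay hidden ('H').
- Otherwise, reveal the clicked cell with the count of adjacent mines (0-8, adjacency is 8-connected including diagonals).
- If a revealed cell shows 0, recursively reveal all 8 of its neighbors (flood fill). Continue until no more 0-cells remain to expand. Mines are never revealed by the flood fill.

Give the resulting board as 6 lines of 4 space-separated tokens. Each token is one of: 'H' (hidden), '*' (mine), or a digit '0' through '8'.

H H H H
H H H H
H H H H
H H H H
H H H H
H H 1 H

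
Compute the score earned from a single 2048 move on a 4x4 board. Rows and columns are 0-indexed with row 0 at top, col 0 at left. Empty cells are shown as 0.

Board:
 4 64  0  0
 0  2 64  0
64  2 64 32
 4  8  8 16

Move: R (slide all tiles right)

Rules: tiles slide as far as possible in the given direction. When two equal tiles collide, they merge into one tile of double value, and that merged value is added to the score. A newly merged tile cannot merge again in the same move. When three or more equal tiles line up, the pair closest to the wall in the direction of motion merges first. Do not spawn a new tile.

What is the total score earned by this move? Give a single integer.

Slide right:
row 0: [4, 64, 0, 0] -> [0, 0, 4, 64]  score +0 (running 0)
row 1: [0, 2, 64, 0] -> [0, 0, 2, 64]  score +0 (running 0)
row 2: [64, 2, 64, 32] -> [64, 2, 64, 32]  score +0 (running 0)
row 3: [4, 8, 8, 16] -> [0, 4, 16, 16]  score +16 (running 16)
Board after move:
 0  0  4 64
 0  0  2 64
64  2 64 32
 0  4 16 16

Answer: 16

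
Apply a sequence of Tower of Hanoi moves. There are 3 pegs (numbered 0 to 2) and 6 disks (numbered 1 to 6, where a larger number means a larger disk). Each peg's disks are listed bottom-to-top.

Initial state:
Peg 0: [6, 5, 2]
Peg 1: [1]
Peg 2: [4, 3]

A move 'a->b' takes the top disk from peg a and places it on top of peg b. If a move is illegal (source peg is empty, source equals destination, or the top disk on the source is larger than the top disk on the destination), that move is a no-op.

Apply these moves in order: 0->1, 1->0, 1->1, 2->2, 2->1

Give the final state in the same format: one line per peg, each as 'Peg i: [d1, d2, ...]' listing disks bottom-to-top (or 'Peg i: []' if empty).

Answer: Peg 0: [6, 5, 2, 1]
Peg 1: [3]
Peg 2: [4]

Derivation:
After move 1 (0->1):
Peg 0: [6, 5, 2]
Peg 1: [1]
Peg 2: [4, 3]

After move 2 (1->0):
Peg 0: [6, 5, 2, 1]
Peg 1: []
Peg 2: [4, 3]

After move 3 (1->1):
Peg 0: [6, 5, 2, 1]
Peg 1: []
Peg 2: [4, 3]

After move 4 (2->2):
Peg 0: [6, 5, 2, 1]
Peg 1: []
Peg 2: [4, 3]

After move 5 (2->1):
Peg 0: [6, 5, 2, 1]
Peg 1: [3]
Peg 2: [4]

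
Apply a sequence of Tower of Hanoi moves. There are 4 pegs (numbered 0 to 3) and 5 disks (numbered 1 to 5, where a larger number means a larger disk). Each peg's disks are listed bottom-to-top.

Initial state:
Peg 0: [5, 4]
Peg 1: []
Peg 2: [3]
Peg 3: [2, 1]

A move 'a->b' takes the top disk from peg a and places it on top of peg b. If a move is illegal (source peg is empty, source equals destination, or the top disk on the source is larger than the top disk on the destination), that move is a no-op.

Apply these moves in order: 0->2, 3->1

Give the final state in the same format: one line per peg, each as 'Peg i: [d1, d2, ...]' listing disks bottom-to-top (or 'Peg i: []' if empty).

Answer: Peg 0: [5, 4]
Peg 1: [1]
Peg 2: [3]
Peg 3: [2]

Derivation:
After move 1 (0->2):
Peg 0: [5, 4]
Peg 1: []
Peg 2: [3]
Peg 3: [2, 1]

After move 2 (3->1):
Peg 0: [5, 4]
Peg 1: [1]
Peg 2: [3]
Peg 3: [2]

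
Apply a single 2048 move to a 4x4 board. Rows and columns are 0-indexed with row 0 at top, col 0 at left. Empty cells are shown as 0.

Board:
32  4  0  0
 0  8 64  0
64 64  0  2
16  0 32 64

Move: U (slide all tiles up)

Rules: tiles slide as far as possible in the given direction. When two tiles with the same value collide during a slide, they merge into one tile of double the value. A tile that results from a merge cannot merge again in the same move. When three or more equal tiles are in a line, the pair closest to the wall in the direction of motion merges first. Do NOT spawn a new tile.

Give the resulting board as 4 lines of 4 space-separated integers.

Slide up:
col 0: [32, 0, 64, 16] -> [32, 64, 16, 0]
col 1: [4, 8, 64, 0] -> [4, 8, 64, 0]
col 2: [0, 64, 0, 32] -> [64, 32, 0, 0]
col 3: [0, 0, 2, 64] -> [2, 64, 0, 0]

Answer: 32  4 64  2
64  8 32 64
16 64  0  0
 0  0  0  0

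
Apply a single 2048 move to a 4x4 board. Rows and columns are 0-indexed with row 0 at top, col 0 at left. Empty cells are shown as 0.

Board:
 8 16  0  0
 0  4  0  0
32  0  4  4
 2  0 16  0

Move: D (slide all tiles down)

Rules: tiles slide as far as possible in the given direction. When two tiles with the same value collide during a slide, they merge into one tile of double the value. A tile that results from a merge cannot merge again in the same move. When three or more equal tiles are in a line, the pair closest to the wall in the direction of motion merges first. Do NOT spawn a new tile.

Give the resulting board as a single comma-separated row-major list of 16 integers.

Answer: 0, 0, 0, 0, 8, 0, 0, 0, 32, 16, 4, 0, 2, 4, 16, 4

Derivation:
Slide down:
col 0: [8, 0, 32, 2] -> [0, 8, 32, 2]
col 1: [16, 4, 0, 0] -> [0, 0, 16, 4]
col 2: [0, 0, 4, 16] -> [0, 0, 4, 16]
col 3: [0, 0, 4, 0] -> [0, 0, 0, 4]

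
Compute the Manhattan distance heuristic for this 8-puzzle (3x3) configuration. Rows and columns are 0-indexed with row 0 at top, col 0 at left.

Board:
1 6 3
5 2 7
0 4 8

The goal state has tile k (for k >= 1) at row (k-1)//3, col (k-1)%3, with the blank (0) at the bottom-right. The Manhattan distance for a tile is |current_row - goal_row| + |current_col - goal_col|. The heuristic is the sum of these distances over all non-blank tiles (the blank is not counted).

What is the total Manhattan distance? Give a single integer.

Answer: 10

Derivation:
Tile 1: at (0,0), goal (0,0), distance |0-0|+|0-0| = 0
Tile 6: at (0,1), goal (1,2), distance |0-1|+|1-2| = 2
Tile 3: at (0,2), goal (0,2), distance |0-0|+|2-2| = 0
Tile 5: at (1,0), goal (1,1), distance |1-1|+|0-1| = 1
Tile 2: at (1,1), goal (0,1), distance |1-0|+|1-1| = 1
Tile 7: at (1,2), goal (2,0), distance |1-2|+|2-0| = 3
Tile 4: at (2,1), goal (1,0), distance |2-1|+|1-0| = 2
Tile 8: at (2,2), goal (2,1), distance |2-2|+|2-1| = 1
Sum: 0 + 2 + 0 + 1 + 1 + 3 + 2 + 1 = 10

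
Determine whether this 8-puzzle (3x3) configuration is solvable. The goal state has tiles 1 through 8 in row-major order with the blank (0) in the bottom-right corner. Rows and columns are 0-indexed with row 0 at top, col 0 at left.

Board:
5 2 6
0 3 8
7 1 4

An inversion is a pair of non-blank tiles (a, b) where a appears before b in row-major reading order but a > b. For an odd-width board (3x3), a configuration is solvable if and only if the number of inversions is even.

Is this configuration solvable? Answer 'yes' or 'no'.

Answer: yes

Derivation:
Inversions (pairs i<j in row-major order where tile[i] > tile[j] > 0): 14
14 is even, so the puzzle is solvable.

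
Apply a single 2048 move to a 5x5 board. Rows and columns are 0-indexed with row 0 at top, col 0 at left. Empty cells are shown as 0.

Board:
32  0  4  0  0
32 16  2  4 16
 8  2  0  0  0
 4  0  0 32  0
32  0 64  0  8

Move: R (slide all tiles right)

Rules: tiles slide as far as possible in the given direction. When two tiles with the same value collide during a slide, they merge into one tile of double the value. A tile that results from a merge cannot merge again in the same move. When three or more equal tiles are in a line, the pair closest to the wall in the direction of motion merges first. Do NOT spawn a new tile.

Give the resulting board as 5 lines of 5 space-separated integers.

Answer:  0  0  0 32  4
32 16  2  4 16
 0  0  0  8  2
 0  0  0  4 32
 0  0 32 64  8

Derivation:
Slide right:
row 0: [32, 0, 4, 0, 0] -> [0, 0, 0, 32, 4]
row 1: [32, 16, 2, 4, 16] -> [32, 16, 2, 4, 16]
row 2: [8, 2, 0, 0, 0] -> [0, 0, 0, 8, 2]
row 3: [4, 0, 0, 32, 0] -> [0, 0, 0, 4, 32]
row 4: [32, 0, 64, 0, 8] -> [0, 0, 32, 64, 8]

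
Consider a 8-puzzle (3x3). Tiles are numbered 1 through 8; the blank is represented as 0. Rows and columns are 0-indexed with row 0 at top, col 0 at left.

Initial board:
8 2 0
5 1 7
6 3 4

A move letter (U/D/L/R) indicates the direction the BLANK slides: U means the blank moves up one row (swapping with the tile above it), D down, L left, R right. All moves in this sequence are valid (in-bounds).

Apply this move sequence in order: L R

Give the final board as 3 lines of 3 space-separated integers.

Answer: 8 2 0
5 1 7
6 3 4

Derivation:
After move 1 (L):
8 0 2
5 1 7
6 3 4

After move 2 (R):
8 2 0
5 1 7
6 3 4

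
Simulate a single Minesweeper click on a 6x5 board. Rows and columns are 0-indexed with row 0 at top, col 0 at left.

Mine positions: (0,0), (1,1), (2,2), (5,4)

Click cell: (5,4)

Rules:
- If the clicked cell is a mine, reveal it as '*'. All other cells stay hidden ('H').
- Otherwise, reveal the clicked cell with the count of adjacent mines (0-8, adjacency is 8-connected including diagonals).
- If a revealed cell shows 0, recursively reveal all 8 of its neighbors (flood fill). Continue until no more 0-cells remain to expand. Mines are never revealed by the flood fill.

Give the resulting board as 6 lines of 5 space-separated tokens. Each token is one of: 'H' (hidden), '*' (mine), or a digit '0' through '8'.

H H H H H
H H H H H
H H H H H
H H H H H
H H H H H
H H H H *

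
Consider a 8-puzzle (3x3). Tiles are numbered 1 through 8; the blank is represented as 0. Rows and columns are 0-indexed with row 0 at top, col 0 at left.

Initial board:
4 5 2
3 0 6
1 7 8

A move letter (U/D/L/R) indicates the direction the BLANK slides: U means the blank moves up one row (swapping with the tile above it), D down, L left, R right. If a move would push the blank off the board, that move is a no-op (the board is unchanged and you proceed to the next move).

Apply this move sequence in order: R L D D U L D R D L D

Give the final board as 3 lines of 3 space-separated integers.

Answer: 4 5 2
1 3 6
0 7 8

Derivation:
After move 1 (R):
4 5 2
3 6 0
1 7 8

After move 2 (L):
4 5 2
3 0 6
1 7 8

After move 3 (D):
4 5 2
3 7 6
1 0 8

After move 4 (D):
4 5 2
3 7 6
1 0 8

After move 5 (U):
4 5 2
3 0 6
1 7 8

After move 6 (L):
4 5 2
0 3 6
1 7 8

After move 7 (D):
4 5 2
1 3 6
0 7 8

After move 8 (R):
4 5 2
1 3 6
7 0 8

After move 9 (D):
4 5 2
1 3 6
7 0 8

After move 10 (L):
4 5 2
1 3 6
0 7 8

After move 11 (D):
4 5 2
1 3 6
0 7 8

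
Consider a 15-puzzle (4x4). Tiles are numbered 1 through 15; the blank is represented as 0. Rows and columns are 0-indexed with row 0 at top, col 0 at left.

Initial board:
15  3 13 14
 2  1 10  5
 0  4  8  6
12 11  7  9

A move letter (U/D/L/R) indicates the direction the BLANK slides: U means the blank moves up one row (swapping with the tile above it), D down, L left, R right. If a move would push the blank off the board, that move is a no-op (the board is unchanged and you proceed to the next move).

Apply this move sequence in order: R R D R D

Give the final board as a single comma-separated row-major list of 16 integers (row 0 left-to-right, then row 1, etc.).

After move 1 (R):
15  3 13 14
 2  1 10  5
 4  0  8  6
12 11  7  9

After move 2 (R):
15  3 13 14
 2  1 10  5
 4  8  0  6
12 11  7  9

After move 3 (D):
15  3 13 14
 2  1 10  5
 4  8  7  6
12 11  0  9

After move 4 (R):
15  3 13 14
 2  1 10  5
 4  8  7  6
12 11  9  0

After move 5 (D):
15  3 13 14
 2  1 10  5
 4  8  7  6
12 11  9  0

Answer: 15, 3, 13, 14, 2, 1, 10, 5, 4, 8, 7, 6, 12, 11, 9, 0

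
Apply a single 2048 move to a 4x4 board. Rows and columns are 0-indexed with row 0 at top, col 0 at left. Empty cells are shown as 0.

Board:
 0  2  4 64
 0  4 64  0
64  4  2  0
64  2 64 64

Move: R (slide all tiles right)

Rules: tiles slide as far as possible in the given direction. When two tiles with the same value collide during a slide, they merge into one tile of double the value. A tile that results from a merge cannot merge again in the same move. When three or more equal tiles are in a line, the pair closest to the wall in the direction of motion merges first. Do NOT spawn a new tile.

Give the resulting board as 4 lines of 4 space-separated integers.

Slide right:
row 0: [0, 2, 4, 64] -> [0, 2, 4, 64]
row 1: [0, 4, 64, 0] -> [0, 0, 4, 64]
row 2: [64, 4, 2, 0] -> [0, 64, 4, 2]
row 3: [64, 2, 64, 64] -> [0, 64, 2, 128]

Answer:   0   2   4  64
  0   0   4  64
  0  64   4   2
  0  64   2 128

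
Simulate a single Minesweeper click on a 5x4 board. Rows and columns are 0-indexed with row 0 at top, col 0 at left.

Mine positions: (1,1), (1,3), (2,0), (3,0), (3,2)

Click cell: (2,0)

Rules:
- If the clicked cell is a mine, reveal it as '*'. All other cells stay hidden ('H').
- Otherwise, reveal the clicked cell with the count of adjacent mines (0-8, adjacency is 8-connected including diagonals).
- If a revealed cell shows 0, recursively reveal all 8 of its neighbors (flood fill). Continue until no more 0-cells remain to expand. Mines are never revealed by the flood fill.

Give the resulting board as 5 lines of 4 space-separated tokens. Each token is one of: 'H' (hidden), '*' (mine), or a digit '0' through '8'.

H H H H
H H H H
* H H H
H H H H
H H H H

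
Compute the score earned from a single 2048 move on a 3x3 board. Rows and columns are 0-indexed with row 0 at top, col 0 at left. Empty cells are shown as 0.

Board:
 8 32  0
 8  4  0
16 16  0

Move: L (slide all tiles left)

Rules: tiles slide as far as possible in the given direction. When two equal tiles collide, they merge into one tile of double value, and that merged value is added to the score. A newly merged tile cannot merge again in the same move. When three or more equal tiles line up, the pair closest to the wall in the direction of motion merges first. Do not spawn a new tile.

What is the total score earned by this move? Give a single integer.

Answer: 32

Derivation:
Slide left:
row 0: [8, 32, 0] -> [8, 32, 0]  score +0 (running 0)
row 1: [8, 4, 0] -> [8, 4, 0]  score +0 (running 0)
row 2: [16, 16, 0] -> [32, 0, 0]  score +32 (running 32)
Board after move:
 8 32  0
 8  4  0
32  0  0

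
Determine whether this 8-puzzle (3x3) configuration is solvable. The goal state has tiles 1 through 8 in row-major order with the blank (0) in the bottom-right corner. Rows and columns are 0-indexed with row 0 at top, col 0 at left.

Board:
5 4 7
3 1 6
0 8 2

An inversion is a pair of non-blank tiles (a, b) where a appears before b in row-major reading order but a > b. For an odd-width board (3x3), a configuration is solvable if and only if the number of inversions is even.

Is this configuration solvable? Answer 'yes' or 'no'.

Inversions (pairs i<j in row-major order where tile[i] > tile[j] > 0): 15
15 is odd, so the puzzle is not solvable.

Answer: no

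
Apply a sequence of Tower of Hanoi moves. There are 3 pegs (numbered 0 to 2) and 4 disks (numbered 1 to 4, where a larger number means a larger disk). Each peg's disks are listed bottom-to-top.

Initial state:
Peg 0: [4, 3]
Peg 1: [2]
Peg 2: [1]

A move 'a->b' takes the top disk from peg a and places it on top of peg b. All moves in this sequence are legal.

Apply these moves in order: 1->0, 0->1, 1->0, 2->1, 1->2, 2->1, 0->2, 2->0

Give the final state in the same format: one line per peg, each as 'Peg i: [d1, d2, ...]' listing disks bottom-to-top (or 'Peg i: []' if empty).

Answer: Peg 0: [4, 3, 2]
Peg 1: [1]
Peg 2: []

Derivation:
After move 1 (1->0):
Peg 0: [4, 3, 2]
Peg 1: []
Peg 2: [1]

After move 2 (0->1):
Peg 0: [4, 3]
Peg 1: [2]
Peg 2: [1]

After move 3 (1->0):
Peg 0: [4, 3, 2]
Peg 1: []
Peg 2: [1]

After move 4 (2->1):
Peg 0: [4, 3, 2]
Peg 1: [1]
Peg 2: []

After move 5 (1->2):
Peg 0: [4, 3, 2]
Peg 1: []
Peg 2: [1]

After move 6 (2->1):
Peg 0: [4, 3, 2]
Peg 1: [1]
Peg 2: []

After move 7 (0->2):
Peg 0: [4, 3]
Peg 1: [1]
Peg 2: [2]

After move 8 (2->0):
Peg 0: [4, 3, 2]
Peg 1: [1]
Peg 2: []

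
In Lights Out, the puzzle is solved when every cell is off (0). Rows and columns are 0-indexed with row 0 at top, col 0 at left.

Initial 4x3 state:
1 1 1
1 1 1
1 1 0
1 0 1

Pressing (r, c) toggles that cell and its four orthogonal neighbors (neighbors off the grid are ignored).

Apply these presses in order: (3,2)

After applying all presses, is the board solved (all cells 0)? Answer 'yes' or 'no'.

Answer: no

Derivation:
After press 1 at (3,2):
1 1 1
1 1 1
1 1 1
1 1 0

Lights still on: 11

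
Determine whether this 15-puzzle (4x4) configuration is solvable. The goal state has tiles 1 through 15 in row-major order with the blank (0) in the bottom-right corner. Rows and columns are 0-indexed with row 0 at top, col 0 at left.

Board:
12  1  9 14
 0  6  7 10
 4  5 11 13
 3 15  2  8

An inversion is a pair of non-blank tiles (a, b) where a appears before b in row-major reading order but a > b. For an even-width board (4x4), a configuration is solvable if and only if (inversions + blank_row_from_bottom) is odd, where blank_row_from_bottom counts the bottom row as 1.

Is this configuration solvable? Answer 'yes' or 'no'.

Answer: yes

Derivation:
Inversions: 54
Blank is in row 1 (0-indexed from top), which is row 3 counting from the bottom (bottom = 1).
54 + 3 = 57, which is odd, so the puzzle is solvable.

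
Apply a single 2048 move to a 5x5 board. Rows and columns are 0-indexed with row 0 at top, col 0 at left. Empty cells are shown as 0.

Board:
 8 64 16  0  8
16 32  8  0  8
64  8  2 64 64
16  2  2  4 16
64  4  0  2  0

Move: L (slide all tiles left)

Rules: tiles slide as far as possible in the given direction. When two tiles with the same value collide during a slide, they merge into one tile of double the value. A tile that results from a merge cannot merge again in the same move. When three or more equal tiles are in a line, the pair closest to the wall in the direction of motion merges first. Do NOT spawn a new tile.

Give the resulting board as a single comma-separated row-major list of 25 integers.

Slide left:
row 0: [8, 64, 16, 0, 8] -> [8, 64, 16, 8, 0]
row 1: [16, 32, 8, 0, 8] -> [16, 32, 16, 0, 0]
row 2: [64, 8, 2, 64, 64] -> [64, 8, 2, 128, 0]
row 3: [16, 2, 2, 4, 16] -> [16, 4, 4, 16, 0]
row 4: [64, 4, 0, 2, 0] -> [64, 4, 2, 0, 0]

Answer: 8, 64, 16, 8, 0, 16, 32, 16, 0, 0, 64, 8, 2, 128, 0, 16, 4, 4, 16, 0, 64, 4, 2, 0, 0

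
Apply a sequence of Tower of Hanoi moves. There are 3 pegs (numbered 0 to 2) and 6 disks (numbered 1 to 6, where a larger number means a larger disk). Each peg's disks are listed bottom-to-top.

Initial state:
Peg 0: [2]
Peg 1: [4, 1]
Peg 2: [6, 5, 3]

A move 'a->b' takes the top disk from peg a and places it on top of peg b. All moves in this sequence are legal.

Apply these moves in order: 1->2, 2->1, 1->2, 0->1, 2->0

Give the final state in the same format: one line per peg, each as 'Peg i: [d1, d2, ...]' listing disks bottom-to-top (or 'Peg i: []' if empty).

After move 1 (1->2):
Peg 0: [2]
Peg 1: [4]
Peg 2: [6, 5, 3, 1]

After move 2 (2->1):
Peg 0: [2]
Peg 1: [4, 1]
Peg 2: [6, 5, 3]

After move 3 (1->2):
Peg 0: [2]
Peg 1: [4]
Peg 2: [6, 5, 3, 1]

After move 4 (0->1):
Peg 0: []
Peg 1: [4, 2]
Peg 2: [6, 5, 3, 1]

After move 5 (2->0):
Peg 0: [1]
Peg 1: [4, 2]
Peg 2: [6, 5, 3]

Answer: Peg 0: [1]
Peg 1: [4, 2]
Peg 2: [6, 5, 3]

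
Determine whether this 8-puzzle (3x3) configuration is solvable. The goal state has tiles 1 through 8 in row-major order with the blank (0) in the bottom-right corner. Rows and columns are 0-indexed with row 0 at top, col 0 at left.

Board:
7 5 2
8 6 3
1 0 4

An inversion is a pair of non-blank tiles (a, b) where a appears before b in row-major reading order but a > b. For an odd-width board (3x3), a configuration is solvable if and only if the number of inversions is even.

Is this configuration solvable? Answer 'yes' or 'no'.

Answer: no

Derivation:
Inversions (pairs i<j in row-major order where tile[i] > tile[j] > 0): 19
19 is odd, so the puzzle is not solvable.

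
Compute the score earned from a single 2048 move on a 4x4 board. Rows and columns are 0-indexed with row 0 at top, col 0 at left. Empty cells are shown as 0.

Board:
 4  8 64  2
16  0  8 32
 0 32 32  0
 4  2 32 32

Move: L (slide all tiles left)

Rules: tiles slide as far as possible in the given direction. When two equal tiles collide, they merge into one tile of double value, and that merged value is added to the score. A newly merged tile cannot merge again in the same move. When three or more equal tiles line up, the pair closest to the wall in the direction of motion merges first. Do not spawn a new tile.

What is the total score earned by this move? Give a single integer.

Slide left:
row 0: [4, 8, 64, 2] -> [4, 8, 64, 2]  score +0 (running 0)
row 1: [16, 0, 8, 32] -> [16, 8, 32, 0]  score +0 (running 0)
row 2: [0, 32, 32, 0] -> [64, 0, 0, 0]  score +64 (running 64)
row 3: [4, 2, 32, 32] -> [4, 2, 64, 0]  score +64 (running 128)
Board after move:
 4  8 64  2
16  8 32  0
64  0  0  0
 4  2 64  0

Answer: 128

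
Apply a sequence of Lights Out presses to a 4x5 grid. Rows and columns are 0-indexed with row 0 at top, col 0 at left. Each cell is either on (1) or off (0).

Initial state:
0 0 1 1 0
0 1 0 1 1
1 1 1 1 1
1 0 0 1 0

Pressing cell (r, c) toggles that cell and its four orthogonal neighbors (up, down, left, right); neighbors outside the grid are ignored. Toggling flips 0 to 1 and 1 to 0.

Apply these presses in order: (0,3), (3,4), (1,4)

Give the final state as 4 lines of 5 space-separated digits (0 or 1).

After press 1 at (0,3):
0 0 0 0 1
0 1 0 0 1
1 1 1 1 1
1 0 0 1 0

After press 2 at (3,4):
0 0 0 0 1
0 1 0 0 1
1 1 1 1 0
1 0 0 0 1

After press 3 at (1,4):
0 0 0 0 0
0 1 0 1 0
1 1 1 1 1
1 0 0 0 1

Answer: 0 0 0 0 0
0 1 0 1 0
1 1 1 1 1
1 0 0 0 1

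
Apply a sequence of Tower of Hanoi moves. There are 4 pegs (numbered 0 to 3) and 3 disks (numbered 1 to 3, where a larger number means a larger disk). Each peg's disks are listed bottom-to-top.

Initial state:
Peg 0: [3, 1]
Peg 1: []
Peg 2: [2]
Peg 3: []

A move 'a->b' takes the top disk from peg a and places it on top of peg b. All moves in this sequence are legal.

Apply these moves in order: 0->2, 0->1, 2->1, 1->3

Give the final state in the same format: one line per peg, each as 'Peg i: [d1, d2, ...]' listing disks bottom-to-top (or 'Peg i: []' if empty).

Answer: Peg 0: []
Peg 1: [3]
Peg 2: [2]
Peg 3: [1]

Derivation:
After move 1 (0->2):
Peg 0: [3]
Peg 1: []
Peg 2: [2, 1]
Peg 3: []

After move 2 (0->1):
Peg 0: []
Peg 1: [3]
Peg 2: [2, 1]
Peg 3: []

After move 3 (2->1):
Peg 0: []
Peg 1: [3, 1]
Peg 2: [2]
Peg 3: []

After move 4 (1->3):
Peg 0: []
Peg 1: [3]
Peg 2: [2]
Peg 3: [1]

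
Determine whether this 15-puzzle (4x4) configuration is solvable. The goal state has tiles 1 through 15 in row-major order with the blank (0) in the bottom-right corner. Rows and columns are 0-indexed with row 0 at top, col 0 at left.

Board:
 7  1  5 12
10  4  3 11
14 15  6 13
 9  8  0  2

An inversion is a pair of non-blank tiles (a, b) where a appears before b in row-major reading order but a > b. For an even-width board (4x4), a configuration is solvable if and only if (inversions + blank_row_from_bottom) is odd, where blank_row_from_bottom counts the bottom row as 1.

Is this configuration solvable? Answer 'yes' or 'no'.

Inversions: 47
Blank is in row 3 (0-indexed from top), which is row 1 counting from the bottom (bottom = 1).
47 + 1 = 48, which is even, so the puzzle is not solvable.

Answer: no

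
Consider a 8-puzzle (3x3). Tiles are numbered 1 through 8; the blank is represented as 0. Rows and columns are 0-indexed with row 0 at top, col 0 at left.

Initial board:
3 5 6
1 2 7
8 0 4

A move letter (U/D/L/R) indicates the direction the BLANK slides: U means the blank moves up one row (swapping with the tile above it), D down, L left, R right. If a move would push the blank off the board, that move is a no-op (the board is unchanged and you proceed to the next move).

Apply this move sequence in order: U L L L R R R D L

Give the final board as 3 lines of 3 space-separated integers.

Answer: 3 5 6
1 7 4
8 0 2

Derivation:
After move 1 (U):
3 5 6
1 0 7
8 2 4

After move 2 (L):
3 5 6
0 1 7
8 2 4

After move 3 (L):
3 5 6
0 1 7
8 2 4

After move 4 (L):
3 5 6
0 1 7
8 2 4

After move 5 (R):
3 5 6
1 0 7
8 2 4

After move 6 (R):
3 5 6
1 7 0
8 2 4

After move 7 (R):
3 5 6
1 7 0
8 2 4

After move 8 (D):
3 5 6
1 7 4
8 2 0

After move 9 (L):
3 5 6
1 7 4
8 0 2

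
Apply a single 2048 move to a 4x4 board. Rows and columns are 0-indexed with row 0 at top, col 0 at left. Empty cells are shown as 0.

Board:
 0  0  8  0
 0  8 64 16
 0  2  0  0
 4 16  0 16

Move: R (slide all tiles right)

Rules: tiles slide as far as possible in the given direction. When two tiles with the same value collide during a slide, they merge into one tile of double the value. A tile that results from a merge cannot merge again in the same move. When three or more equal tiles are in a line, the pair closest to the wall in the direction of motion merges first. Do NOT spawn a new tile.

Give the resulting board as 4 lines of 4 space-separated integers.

Answer:  0  0  0  8
 0  8 64 16
 0  0  0  2
 0  0  4 32

Derivation:
Slide right:
row 0: [0, 0, 8, 0] -> [0, 0, 0, 8]
row 1: [0, 8, 64, 16] -> [0, 8, 64, 16]
row 2: [0, 2, 0, 0] -> [0, 0, 0, 2]
row 3: [4, 16, 0, 16] -> [0, 0, 4, 32]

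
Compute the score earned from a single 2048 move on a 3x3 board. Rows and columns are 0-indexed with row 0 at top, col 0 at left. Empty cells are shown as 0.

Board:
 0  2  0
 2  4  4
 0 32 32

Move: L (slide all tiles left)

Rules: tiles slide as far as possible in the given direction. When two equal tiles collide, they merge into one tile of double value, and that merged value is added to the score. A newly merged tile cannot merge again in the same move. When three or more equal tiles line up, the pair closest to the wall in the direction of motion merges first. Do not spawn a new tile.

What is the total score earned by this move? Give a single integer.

Answer: 72

Derivation:
Slide left:
row 0: [0, 2, 0] -> [2, 0, 0]  score +0 (running 0)
row 1: [2, 4, 4] -> [2, 8, 0]  score +8 (running 8)
row 2: [0, 32, 32] -> [64, 0, 0]  score +64 (running 72)
Board after move:
 2  0  0
 2  8  0
64  0  0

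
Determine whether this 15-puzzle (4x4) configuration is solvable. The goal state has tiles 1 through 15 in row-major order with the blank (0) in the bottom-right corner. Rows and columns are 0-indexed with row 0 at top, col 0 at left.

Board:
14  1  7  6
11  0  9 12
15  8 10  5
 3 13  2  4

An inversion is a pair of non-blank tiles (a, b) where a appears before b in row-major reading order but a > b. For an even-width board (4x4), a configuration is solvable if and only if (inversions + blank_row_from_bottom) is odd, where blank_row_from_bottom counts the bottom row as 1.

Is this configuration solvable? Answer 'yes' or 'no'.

Answer: no

Derivation:
Inversions: 61
Blank is in row 1 (0-indexed from top), which is row 3 counting from the bottom (bottom = 1).
61 + 3 = 64, which is even, so the puzzle is not solvable.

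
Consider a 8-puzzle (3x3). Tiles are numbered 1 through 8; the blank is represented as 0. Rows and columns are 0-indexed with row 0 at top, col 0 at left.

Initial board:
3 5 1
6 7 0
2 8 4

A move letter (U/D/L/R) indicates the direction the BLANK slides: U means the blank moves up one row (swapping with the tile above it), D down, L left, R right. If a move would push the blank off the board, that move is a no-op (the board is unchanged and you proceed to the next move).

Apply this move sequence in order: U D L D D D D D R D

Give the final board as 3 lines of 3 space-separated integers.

Answer: 3 5 1
6 8 7
2 4 0

Derivation:
After move 1 (U):
3 5 0
6 7 1
2 8 4

After move 2 (D):
3 5 1
6 7 0
2 8 4

After move 3 (L):
3 5 1
6 0 7
2 8 4

After move 4 (D):
3 5 1
6 8 7
2 0 4

After move 5 (D):
3 5 1
6 8 7
2 0 4

After move 6 (D):
3 5 1
6 8 7
2 0 4

After move 7 (D):
3 5 1
6 8 7
2 0 4

After move 8 (D):
3 5 1
6 8 7
2 0 4

After move 9 (R):
3 5 1
6 8 7
2 4 0

After move 10 (D):
3 5 1
6 8 7
2 4 0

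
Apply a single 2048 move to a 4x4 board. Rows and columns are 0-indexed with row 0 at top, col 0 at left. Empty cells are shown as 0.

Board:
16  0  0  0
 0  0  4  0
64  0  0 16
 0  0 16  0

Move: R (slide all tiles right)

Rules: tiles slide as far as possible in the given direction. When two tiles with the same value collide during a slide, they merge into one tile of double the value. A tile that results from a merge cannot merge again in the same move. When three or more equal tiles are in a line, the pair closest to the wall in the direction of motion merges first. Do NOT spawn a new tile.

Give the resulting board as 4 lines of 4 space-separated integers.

Slide right:
row 0: [16, 0, 0, 0] -> [0, 0, 0, 16]
row 1: [0, 0, 4, 0] -> [0, 0, 0, 4]
row 2: [64, 0, 0, 16] -> [0, 0, 64, 16]
row 3: [0, 0, 16, 0] -> [0, 0, 0, 16]

Answer:  0  0  0 16
 0  0  0  4
 0  0 64 16
 0  0  0 16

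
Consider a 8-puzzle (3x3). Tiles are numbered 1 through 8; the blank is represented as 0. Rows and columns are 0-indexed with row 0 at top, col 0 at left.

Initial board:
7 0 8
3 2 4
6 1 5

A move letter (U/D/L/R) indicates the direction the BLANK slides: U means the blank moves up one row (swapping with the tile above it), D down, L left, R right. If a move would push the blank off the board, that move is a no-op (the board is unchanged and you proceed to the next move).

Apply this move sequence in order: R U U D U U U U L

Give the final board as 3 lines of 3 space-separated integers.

Answer: 7 0 8
3 2 4
6 1 5

Derivation:
After move 1 (R):
7 8 0
3 2 4
6 1 5

After move 2 (U):
7 8 0
3 2 4
6 1 5

After move 3 (U):
7 8 0
3 2 4
6 1 5

After move 4 (D):
7 8 4
3 2 0
6 1 5

After move 5 (U):
7 8 0
3 2 4
6 1 5

After move 6 (U):
7 8 0
3 2 4
6 1 5

After move 7 (U):
7 8 0
3 2 4
6 1 5

After move 8 (U):
7 8 0
3 2 4
6 1 5

After move 9 (L):
7 0 8
3 2 4
6 1 5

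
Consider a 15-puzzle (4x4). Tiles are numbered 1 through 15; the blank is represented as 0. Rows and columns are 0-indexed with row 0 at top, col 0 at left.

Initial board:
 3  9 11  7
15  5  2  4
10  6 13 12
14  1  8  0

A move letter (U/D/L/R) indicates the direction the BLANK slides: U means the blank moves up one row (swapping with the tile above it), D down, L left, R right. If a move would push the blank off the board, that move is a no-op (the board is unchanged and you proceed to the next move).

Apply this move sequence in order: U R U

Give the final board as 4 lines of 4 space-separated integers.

Answer:  3  9 11  7
15  5  2  0
10  6 13  4
14  1  8 12

Derivation:
After move 1 (U):
 3  9 11  7
15  5  2  4
10  6 13  0
14  1  8 12

After move 2 (R):
 3  9 11  7
15  5  2  4
10  6 13  0
14  1  8 12

After move 3 (U):
 3  9 11  7
15  5  2  0
10  6 13  4
14  1  8 12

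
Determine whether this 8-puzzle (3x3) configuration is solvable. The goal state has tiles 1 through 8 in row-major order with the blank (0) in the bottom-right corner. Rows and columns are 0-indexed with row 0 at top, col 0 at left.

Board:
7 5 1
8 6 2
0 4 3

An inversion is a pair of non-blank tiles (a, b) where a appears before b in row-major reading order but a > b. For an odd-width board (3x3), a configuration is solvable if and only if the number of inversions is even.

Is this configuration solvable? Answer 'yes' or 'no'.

Inversions (pairs i<j in row-major order where tile[i] > tile[j] > 0): 18
18 is even, so the puzzle is solvable.

Answer: yes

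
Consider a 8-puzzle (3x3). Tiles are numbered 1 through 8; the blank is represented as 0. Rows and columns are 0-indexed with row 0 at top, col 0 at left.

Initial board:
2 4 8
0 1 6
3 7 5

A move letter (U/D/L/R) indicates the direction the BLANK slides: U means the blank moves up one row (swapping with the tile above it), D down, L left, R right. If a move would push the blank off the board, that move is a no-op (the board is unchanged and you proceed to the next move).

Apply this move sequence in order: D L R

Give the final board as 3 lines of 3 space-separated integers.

Answer: 2 4 8
3 1 6
7 0 5

Derivation:
After move 1 (D):
2 4 8
3 1 6
0 7 5

After move 2 (L):
2 4 8
3 1 6
0 7 5

After move 3 (R):
2 4 8
3 1 6
7 0 5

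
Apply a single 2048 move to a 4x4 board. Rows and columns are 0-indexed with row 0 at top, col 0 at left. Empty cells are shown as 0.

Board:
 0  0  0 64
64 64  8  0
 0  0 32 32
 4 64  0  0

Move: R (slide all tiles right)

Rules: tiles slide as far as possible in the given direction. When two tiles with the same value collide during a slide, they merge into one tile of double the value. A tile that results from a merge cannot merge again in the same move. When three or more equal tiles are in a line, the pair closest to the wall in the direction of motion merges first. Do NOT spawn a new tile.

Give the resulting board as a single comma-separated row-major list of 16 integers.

Slide right:
row 0: [0, 0, 0, 64] -> [0, 0, 0, 64]
row 1: [64, 64, 8, 0] -> [0, 0, 128, 8]
row 2: [0, 0, 32, 32] -> [0, 0, 0, 64]
row 3: [4, 64, 0, 0] -> [0, 0, 4, 64]

Answer: 0, 0, 0, 64, 0, 0, 128, 8, 0, 0, 0, 64, 0, 0, 4, 64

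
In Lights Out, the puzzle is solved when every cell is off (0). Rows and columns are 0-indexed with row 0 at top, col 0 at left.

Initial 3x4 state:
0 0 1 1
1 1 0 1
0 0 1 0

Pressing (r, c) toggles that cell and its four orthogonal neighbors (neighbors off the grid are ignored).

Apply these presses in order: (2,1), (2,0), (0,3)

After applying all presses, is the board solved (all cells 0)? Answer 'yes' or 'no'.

Answer: yes

Derivation:
After press 1 at (2,1):
0 0 1 1
1 0 0 1
1 1 0 0

After press 2 at (2,0):
0 0 1 1
0 0 0 1
0 0 0 0

After press 3 at (0,3):
0 0 0 0
0 0 0 0
0 0 0 0

Lights still on: 0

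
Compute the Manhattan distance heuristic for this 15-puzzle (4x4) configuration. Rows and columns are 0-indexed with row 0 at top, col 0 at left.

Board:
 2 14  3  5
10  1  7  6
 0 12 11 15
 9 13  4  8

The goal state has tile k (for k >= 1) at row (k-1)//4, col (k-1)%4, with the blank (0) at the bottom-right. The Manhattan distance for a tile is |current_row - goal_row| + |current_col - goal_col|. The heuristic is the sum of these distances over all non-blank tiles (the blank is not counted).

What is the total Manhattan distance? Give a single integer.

Answer: 26

Derivation:
Tile 2: (0,0)->(0,1) = 1
Tile 14: (0,1)->(3,1) = 3
Tile 3: (0,2)->(0,2) = 0
Tile 5: (0,3)->(1,0) = 4
Tile 10: (1,0)->(2,1) = 2
Tile 1: (1,1)->(0,0) = 2
Tile 7: (1,2)->(1,2) = 0
Tile 6: (1,3)->(1,1) = 2
Tile 12: (2,1)->(2,3) = 2
Tile 11: (2,2)->(2,2) = 0
Tile 15: (2,3)->(3,2) = 2
Tile 9: (3,0)->(2,0) = 1
Tile 13: (3,1)->(3,0) = 1
Tile 4: (3,2)->(0,3) = 4
Tile 8: (3,3)->(1,3) = 2
Sum: 1 + 3 + 0 + 4 + 2 + 2 + 0 + 2 + 2 + 0 + 2 + 1 + 1 + 4 + 2 = 26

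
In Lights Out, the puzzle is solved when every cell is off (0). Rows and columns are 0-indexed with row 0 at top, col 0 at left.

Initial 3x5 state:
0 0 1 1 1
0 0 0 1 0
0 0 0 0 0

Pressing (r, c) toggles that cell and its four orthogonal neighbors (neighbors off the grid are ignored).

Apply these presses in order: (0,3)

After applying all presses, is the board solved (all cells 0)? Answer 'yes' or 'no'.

After press 1 at (0,3):
0 0 0 0 0
0 0 0 0 0
0 0 0 0 0

Lights still on: 0

Answer: yes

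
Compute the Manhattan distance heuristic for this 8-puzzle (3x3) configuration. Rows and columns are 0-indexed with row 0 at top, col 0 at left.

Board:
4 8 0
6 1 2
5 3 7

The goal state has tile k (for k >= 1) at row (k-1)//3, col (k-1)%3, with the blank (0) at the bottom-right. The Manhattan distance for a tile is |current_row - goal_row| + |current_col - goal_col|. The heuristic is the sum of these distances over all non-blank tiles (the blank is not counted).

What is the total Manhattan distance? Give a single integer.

Tile 4: (0,0)->(1,0) = 1
Tile 8: (0,1)->(2,1) = 2
Tile 6: (1,0)->(1,2) = 2
Tile 1: (1,1)->(0,0) = 2
Tile 2: (1,2)->(0,1) = 2
Tile 5: (2,0)->(1,1) = 2
Tile 3: (2,1)->(0,2) = 3
Tile 7: (2,2)->(2,0) = 2
Sum: 1 + 2 + 2 + 2 + 2 + 2 + 3 + 2 = 16

Answer: 16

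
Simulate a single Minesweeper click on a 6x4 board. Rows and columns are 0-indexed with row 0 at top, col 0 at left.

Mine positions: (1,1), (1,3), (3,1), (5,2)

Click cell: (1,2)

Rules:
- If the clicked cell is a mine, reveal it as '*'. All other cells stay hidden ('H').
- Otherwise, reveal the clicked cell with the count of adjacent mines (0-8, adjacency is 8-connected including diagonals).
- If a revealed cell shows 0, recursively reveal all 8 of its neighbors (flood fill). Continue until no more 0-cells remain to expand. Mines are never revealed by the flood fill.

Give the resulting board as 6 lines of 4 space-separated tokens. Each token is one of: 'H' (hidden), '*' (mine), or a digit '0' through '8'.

H H H H
H H 2 H
H H H H
H H H H
H H H H
H H H H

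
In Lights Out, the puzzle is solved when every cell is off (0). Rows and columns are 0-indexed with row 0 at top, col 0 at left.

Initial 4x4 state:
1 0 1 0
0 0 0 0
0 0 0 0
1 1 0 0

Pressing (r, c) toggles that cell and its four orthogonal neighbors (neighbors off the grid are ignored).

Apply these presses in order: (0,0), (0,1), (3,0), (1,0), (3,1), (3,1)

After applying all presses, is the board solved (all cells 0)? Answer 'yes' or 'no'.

After press 1 at (0,0):
0 1 1 0
1 0 0 0
0 0 0 0
1 1 0 0

After press 2 at (0,1):
1 0 0 0
1 1 0 0
0 0 0 0
1 1 0 0

After press 3 at (3,0):
1 0 0 0
1 1 0 0
1 0 0 0
0 0 0 0

After press 4 at (1,0):
0 0 0 0
0 0 0 0
0 0 0 0
0 0 0 0

After press 5 at (3,1):
0 0 0 0
0 0 0 0
0 1 0 0
1 1 1 0

After press 6 at (3,1):
0 0 0 0
0 0 0 0
0 0 0 0
0 0 0 0

Lights still on: 0

Answer: yes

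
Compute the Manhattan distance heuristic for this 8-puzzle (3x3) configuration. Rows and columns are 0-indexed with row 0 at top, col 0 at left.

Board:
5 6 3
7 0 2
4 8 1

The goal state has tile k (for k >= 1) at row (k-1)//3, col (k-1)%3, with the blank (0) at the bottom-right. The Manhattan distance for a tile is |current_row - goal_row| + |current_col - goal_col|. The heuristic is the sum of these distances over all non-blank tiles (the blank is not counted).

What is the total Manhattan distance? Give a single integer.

Answer: 12

Derivation:
Tile 5: (0,0)->(1,1) = 2
Tile 6: (0,1)->(1,2) = 2
Tile 3: (0,2)->(0,2) = 0
Tile 7: (1,0)->(2,0) = 1
Tile 2: (1,2)->(0,1) = 2
Tile 4: (2,0)->(1,0) = 1
Tile 8: (2,1)->(2,1) = 0
Tile 1: (2,2)->(0,0) = 4
Sum: 2 + 2 + 0 + 1 + 2 + 1 + 0 + 4 = 12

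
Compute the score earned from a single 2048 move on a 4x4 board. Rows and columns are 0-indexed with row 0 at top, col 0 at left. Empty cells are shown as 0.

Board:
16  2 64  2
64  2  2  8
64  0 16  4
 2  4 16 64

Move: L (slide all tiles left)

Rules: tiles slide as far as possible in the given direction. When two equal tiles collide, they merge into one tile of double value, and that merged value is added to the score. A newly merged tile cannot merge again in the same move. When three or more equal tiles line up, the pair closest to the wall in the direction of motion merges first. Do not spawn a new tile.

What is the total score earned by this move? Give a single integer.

Answer: 4

Derivation:
Slide left:
row 0: [16, 2, 64, 2] -> [16, 2, 64, 2]  score +0 (running 0)
row 1: [64, 2, 2, 8] -> [64, 4, 8, 0]  score +4 (running 4)
row 2: [64, 0, 16, 4] -> [64, 16, 4, 0]  score +0 (running 4)
row 3: [2, 4, 16, 64] -> [2, 4, 16, 64]  score +0 (running 4)
Board after move:
16  2 64  2
64  4  8  0
64 16  4  0
 2  4 16 64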